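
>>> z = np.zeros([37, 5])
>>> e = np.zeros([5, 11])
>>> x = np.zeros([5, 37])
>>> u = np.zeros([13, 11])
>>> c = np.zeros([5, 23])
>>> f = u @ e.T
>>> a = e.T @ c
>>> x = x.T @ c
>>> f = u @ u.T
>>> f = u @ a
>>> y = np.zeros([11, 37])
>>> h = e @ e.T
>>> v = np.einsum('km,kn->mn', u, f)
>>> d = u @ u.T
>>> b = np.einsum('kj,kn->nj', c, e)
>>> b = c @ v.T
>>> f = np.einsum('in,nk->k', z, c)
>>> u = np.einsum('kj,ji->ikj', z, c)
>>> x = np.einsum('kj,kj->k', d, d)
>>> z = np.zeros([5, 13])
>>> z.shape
(5, 13)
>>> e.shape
(5, 11)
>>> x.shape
(13,)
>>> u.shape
(23, 37, 5)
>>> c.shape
(5, 23)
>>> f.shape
(23,)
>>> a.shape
(11, 23)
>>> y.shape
(11, 37)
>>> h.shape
(5, 5)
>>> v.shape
(11, 23)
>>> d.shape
(13, 13)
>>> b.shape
(5, 11)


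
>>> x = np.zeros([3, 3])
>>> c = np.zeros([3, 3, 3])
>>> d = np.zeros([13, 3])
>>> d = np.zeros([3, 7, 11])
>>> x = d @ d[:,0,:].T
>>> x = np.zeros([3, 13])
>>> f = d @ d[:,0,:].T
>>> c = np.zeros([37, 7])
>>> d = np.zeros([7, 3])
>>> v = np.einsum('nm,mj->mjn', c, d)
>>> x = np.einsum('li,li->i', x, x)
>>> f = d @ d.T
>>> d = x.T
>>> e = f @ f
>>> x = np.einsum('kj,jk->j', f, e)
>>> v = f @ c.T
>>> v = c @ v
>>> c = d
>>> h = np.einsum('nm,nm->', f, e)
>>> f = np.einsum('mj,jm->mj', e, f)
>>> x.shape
(7,)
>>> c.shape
(13,)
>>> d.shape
(13,)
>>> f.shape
(7, 7)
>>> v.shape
(37, 37)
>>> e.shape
(7, 7)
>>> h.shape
()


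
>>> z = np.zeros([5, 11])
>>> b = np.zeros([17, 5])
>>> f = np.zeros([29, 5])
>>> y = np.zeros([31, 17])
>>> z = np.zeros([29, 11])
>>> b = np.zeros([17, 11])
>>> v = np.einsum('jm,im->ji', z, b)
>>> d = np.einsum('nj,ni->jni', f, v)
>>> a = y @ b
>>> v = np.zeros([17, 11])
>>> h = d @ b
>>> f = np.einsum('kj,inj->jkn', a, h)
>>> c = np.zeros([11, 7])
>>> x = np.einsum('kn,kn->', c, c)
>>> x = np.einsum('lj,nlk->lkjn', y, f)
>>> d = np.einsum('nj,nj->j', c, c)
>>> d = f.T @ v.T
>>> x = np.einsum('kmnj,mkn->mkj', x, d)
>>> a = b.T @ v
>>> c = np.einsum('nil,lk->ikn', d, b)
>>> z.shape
(29, 11)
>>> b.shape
(17, 11)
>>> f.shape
(11, 31, 29)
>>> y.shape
(31, 17)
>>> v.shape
(17, 11)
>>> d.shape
(29, 31, 17)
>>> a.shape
(11, 11)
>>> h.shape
(5, 29, 11)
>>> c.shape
(31, 11, 29)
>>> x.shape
(29, 31, 11)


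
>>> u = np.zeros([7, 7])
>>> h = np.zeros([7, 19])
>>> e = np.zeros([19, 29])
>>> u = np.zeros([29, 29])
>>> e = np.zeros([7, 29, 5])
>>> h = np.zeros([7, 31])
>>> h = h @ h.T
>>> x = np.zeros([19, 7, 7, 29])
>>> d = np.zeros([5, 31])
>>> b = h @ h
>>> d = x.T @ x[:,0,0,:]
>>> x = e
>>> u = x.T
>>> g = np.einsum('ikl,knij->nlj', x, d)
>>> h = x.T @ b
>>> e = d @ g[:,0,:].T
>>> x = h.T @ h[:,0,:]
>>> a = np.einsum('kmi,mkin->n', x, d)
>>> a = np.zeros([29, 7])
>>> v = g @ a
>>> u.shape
(5, 29, 7)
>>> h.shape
(5, 29, 7)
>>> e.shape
(29, 7, 7, 7)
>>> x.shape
(7, 29, 7)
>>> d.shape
(29, 7, 7, 29)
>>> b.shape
(7, 7)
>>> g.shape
(7, 5, 29)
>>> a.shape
(29, 7)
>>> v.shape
(7, 5, 7)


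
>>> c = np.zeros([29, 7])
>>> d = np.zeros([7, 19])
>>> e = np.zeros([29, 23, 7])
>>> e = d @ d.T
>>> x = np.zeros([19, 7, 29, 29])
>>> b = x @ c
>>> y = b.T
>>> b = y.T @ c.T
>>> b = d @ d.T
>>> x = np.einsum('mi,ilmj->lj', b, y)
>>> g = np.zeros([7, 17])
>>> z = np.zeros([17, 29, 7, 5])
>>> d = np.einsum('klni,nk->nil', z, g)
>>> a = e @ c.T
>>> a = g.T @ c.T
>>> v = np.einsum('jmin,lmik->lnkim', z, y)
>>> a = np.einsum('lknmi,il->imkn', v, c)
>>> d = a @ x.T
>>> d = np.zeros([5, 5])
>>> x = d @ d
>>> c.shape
(29, 7)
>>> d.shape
(5, 5)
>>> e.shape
(7, 7)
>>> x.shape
(5, 5)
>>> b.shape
(7, 7)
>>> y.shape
(7, 29, 7, 19)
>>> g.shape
(7, 17)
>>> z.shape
(17, 29, 7, 5)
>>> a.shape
(29, 7, 5, 19)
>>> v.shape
(7, 5, 19, 7, 29)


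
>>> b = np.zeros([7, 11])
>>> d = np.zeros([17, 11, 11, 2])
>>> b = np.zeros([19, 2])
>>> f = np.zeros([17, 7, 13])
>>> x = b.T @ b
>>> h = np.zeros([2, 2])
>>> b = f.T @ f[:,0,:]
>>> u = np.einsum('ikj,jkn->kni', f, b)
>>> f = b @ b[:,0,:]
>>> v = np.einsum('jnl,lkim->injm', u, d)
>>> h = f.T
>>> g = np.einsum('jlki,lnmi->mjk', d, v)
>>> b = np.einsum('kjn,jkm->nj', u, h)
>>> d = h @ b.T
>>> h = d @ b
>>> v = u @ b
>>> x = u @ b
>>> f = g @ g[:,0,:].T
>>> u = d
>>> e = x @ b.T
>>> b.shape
(17, 13)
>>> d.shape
(13, 7, 17)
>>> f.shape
(7, 17, 7)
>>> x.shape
(7, 13, 13)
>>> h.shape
(13, 7, 13)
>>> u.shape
(13, 7, 17)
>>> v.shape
(7, 13, 13)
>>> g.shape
(7, 17, 11)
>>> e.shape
(7, 13, 17)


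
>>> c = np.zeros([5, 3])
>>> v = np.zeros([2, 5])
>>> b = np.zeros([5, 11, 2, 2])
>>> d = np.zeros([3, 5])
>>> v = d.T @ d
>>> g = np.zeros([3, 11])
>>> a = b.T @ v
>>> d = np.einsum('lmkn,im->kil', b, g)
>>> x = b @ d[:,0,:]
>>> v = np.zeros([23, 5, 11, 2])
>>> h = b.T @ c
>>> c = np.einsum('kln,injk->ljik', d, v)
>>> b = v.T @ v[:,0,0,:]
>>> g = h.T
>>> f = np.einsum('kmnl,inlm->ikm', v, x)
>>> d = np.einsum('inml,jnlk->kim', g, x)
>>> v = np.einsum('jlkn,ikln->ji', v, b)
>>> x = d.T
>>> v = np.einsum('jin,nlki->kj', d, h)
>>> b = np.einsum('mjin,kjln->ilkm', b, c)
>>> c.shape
(3, 11, 23, 2)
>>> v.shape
(11, 5)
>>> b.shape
(5, 23, 3, 2)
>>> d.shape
(5, 3, 2)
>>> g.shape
(3, 11, 2, 2)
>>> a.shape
(2, 2, 11, 5)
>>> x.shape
(2, 3, 5)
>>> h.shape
(2, 2, 11, 3)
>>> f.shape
(5, 23, 5)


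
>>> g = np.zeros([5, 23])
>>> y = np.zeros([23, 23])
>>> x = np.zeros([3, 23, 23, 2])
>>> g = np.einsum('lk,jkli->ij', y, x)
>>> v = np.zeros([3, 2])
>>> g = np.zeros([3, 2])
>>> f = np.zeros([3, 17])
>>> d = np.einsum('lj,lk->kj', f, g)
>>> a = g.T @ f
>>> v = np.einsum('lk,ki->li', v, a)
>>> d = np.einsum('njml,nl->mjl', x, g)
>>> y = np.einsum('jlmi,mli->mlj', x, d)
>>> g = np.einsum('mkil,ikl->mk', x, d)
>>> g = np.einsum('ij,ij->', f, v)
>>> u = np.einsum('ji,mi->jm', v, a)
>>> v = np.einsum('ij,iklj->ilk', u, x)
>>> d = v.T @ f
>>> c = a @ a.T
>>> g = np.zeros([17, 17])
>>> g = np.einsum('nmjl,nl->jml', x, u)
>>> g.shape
(23, 23, 2)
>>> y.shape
(23, 23, 3)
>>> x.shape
(3, 23, 23, 2)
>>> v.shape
(3, 23, 23)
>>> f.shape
(3, 17)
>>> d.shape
(23, 23, 17)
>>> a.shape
(2, 17)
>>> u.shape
(3, 2)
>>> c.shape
(2, 2)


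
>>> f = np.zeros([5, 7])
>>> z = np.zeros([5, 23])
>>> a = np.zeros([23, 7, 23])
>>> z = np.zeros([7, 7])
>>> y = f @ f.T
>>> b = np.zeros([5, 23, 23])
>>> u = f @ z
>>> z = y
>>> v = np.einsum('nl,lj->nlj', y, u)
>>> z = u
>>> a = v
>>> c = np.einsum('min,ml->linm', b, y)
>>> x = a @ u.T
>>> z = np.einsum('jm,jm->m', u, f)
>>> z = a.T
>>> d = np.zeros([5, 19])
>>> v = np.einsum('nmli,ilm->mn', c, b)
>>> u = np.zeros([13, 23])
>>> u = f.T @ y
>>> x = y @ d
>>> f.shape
(5, 7)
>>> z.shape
(7, 5, 5)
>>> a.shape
(5, 5, 7)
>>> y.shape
(5, 5)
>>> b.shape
(5, 23, 23)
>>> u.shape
(7, 5)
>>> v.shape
(23, 5)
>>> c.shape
(5, 23, 23, 5)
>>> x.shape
(5, 19)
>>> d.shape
(5, 19)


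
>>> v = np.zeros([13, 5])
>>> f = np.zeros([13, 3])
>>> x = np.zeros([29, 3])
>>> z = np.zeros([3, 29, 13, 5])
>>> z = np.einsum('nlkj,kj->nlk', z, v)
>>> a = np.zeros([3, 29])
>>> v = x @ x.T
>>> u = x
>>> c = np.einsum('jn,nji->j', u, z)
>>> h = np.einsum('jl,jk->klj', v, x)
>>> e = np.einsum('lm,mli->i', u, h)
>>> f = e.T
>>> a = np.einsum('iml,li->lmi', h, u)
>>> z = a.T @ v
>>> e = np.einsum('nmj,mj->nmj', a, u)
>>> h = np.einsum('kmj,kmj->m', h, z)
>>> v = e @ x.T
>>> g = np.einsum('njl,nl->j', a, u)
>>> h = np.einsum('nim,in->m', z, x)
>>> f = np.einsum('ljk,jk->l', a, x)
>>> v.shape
(29, 29, 29)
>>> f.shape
(29,)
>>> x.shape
(29, 3)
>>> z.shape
(3, 29, 29)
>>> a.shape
(29, 29, 3)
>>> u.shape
(29, 3)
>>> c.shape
(29,)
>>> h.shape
(29,)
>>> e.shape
(29, 29, 3)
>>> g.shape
(29,)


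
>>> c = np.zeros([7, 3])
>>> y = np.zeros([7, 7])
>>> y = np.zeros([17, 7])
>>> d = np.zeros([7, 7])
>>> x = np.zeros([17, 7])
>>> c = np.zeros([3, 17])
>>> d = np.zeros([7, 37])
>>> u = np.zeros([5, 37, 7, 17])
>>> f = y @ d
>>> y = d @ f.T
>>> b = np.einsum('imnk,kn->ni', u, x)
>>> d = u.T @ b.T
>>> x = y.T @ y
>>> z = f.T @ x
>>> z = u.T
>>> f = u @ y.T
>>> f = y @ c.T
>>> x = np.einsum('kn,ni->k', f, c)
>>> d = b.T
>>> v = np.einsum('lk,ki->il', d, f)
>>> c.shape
(3, 17)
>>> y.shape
(7, 17)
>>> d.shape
(5, 7)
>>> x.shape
(7,)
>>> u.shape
(5, 37, 7, 17)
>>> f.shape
(7, 3)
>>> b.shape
(7, 5)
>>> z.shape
(17, 7, 37, 5)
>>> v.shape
(3, 5)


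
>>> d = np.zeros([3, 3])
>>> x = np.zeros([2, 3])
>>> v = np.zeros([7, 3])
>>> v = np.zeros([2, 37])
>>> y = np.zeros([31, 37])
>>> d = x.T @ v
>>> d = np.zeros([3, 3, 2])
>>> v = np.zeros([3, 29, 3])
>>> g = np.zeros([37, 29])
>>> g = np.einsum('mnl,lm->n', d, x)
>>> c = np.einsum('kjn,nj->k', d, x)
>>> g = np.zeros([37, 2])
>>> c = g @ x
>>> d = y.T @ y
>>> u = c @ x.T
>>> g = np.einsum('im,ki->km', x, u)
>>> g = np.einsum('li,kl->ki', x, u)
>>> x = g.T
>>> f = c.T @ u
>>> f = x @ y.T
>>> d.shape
(37, 37)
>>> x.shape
(3, 37)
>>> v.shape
(3, 29, 3)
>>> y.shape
(31, 37)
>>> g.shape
(37, 3)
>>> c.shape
(37, 3)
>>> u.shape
(37, 2)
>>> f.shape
(3, 31)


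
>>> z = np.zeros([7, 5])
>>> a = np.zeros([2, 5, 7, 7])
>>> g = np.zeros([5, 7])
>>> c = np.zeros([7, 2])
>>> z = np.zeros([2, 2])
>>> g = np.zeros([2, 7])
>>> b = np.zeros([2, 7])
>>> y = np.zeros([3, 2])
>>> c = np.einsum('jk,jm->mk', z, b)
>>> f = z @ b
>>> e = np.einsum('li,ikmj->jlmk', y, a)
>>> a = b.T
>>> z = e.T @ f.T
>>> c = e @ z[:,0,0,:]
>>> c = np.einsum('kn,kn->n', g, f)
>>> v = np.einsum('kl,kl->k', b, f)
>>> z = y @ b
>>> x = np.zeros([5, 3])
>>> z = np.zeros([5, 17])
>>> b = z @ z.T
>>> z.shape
(5, 17)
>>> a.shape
(7, 2)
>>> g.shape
(2, 7)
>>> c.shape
(7,)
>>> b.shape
(5, 5)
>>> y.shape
(3, 2)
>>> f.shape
(2, 7)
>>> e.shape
(7, 3, 7, 5)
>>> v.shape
(2,)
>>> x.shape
(5, 3)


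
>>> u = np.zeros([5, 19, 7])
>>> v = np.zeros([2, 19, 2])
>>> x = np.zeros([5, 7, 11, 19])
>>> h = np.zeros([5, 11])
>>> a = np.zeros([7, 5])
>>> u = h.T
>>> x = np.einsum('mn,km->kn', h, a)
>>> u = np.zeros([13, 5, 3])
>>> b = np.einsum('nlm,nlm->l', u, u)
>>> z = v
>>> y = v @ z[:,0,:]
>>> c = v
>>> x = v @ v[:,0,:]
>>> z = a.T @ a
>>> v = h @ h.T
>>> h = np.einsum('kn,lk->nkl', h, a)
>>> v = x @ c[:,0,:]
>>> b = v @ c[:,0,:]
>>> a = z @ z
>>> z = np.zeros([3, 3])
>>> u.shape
(13, 5, 3)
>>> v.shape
(2, 19, 2)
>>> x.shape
(2, 19, 2)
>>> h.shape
(11, 5, 7)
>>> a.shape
(5, 5)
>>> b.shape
(2, 19, 2)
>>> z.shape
(3, 3)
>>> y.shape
(2, 19, 2)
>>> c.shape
(2, 19, 2)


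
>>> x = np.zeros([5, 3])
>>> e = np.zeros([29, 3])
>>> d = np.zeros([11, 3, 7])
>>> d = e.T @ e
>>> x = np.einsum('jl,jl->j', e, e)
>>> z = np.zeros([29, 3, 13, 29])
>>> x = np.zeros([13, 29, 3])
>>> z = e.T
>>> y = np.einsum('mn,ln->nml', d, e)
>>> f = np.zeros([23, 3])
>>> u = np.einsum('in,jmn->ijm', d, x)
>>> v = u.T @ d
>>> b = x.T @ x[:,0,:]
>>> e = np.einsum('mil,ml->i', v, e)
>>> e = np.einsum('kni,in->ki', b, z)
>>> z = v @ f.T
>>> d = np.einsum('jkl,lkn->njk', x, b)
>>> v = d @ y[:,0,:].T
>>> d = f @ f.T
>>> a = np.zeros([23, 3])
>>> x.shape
(13, 29, 3)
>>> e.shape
(3, 3)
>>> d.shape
(23, 23)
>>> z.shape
(29, 13, 23)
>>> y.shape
(3, 3, 29)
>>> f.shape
(23, 3)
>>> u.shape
(3, 13, 29)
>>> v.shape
(3, 13, 3)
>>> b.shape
(3, 29, 3)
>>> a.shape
(23, 3)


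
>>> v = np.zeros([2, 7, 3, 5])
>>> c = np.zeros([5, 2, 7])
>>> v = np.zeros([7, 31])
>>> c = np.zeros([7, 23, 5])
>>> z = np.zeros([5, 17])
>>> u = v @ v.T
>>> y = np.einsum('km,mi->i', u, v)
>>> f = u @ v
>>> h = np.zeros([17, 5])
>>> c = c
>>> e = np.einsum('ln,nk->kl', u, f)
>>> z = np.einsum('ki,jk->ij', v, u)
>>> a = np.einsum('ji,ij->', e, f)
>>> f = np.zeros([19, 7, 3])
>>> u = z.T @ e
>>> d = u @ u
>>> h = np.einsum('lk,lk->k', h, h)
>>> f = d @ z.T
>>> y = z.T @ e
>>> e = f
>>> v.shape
(7, 31)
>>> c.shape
(7, 23, 5)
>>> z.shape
(31, 7)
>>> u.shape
(7, 7)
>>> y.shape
(7, 7)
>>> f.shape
(7, 31)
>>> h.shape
(5,)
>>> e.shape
(7, 31)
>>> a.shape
()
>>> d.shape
(7, 7)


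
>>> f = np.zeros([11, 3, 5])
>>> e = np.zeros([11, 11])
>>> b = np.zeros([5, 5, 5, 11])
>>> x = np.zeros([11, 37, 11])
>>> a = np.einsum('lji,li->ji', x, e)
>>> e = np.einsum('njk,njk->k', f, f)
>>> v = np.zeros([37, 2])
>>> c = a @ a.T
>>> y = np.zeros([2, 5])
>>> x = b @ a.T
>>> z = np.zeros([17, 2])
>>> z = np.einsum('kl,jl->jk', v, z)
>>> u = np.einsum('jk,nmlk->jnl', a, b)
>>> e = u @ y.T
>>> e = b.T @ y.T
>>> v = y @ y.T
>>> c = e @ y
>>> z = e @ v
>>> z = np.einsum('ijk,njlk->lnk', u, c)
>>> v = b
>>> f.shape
(11, 3, 5)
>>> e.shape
(11, 5, 5, 2)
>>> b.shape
(5, 5, 5, 11)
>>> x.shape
(5, 5, 5, 37)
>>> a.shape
(37, 11)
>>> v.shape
(5, 5, 5, 11)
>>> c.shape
(11, 5, 5, 5)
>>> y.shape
(2, 5)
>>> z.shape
(5, 11, 5)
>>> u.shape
(37, 5, 5)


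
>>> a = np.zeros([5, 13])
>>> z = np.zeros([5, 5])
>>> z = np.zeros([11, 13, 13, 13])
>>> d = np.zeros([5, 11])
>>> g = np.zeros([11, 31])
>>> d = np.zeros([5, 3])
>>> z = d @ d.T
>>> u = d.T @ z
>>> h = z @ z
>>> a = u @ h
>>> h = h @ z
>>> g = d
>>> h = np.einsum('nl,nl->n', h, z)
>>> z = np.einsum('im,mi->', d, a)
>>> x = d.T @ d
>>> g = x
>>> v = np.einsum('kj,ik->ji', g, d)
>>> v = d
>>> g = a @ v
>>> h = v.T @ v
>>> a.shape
(3, 5)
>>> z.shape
()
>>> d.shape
(5, 3)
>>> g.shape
(3, 3)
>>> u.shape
(3, 5)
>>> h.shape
(3, 3)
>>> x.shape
(3, 3)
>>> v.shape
(5, 3)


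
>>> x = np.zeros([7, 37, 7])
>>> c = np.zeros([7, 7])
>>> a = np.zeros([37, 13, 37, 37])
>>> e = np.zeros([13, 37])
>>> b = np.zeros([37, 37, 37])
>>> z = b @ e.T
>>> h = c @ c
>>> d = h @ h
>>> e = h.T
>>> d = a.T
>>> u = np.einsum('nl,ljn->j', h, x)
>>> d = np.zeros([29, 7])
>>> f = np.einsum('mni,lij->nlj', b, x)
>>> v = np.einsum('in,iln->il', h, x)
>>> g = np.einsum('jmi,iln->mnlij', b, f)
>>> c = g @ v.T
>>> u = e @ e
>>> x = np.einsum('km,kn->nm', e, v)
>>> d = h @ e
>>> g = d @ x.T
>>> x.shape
(37, 7)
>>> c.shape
(37, 7, 7, 37, 7)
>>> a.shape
(37, 13, 37, 37)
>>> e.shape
(7, 7)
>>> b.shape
(37, 37, 37)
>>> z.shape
(37, 37, 13)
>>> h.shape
(7, 7)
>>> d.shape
(7, 7)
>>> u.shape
(7, 7)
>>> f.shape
(37, 7, 7)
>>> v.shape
(7, 37)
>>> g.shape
(7, 37)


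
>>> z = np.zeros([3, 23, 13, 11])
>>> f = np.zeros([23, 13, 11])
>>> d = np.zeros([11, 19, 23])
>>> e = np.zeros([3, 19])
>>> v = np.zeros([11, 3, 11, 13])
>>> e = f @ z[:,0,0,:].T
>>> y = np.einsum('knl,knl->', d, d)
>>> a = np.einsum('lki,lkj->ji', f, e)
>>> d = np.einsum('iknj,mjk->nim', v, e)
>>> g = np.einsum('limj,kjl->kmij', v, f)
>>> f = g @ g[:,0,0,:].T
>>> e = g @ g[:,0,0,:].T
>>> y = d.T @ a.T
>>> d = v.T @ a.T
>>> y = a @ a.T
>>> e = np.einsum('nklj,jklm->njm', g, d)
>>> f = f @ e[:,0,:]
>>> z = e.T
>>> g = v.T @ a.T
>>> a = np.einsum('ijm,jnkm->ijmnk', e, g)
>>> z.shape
(3, 13, 23)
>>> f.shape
(23, 11, 3, 3)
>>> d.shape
(13, 11, 3, 3)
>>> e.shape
(23, 13, 3)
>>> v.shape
(11, 3, 11, 13)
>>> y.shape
(3, 3)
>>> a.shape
(23, 13, 3, 11, 3)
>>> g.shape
(13, 11, 3, 3)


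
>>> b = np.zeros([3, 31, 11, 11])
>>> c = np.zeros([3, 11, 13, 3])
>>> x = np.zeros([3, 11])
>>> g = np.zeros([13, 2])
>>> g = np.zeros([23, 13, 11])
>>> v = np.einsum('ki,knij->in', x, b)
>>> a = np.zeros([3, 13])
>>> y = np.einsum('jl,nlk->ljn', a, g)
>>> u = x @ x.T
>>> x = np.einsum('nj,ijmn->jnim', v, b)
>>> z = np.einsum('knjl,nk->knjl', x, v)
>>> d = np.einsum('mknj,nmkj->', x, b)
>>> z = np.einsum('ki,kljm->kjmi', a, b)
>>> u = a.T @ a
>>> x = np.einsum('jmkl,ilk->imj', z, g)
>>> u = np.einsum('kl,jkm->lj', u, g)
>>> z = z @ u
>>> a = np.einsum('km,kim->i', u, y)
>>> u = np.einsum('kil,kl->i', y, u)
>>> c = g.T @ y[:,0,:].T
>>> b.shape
(3, 31, 11, 11)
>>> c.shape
(11, 13, 13)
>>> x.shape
(23, 11, 3)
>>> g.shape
(23, 13, 11)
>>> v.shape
(11, 31)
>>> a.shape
(3,)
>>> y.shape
(13, 3, 23)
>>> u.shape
(3,)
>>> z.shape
(3, 11, 11, 23)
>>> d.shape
()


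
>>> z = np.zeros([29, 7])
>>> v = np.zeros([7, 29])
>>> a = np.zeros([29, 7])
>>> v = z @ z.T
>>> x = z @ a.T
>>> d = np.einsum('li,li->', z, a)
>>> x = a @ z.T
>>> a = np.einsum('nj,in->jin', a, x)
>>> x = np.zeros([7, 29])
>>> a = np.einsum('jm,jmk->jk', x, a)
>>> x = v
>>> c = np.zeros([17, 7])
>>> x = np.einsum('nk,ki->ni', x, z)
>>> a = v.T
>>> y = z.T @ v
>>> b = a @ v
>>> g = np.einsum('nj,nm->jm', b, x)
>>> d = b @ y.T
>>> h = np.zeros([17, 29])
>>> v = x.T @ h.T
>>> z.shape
(29, 7)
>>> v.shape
(7, 17)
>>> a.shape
(29, 29)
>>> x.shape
(29, 7)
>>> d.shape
(29, 7)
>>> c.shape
(17, 7)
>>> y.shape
(7, 29)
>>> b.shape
(29, 29)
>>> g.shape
(29, 7)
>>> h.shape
(17, 29)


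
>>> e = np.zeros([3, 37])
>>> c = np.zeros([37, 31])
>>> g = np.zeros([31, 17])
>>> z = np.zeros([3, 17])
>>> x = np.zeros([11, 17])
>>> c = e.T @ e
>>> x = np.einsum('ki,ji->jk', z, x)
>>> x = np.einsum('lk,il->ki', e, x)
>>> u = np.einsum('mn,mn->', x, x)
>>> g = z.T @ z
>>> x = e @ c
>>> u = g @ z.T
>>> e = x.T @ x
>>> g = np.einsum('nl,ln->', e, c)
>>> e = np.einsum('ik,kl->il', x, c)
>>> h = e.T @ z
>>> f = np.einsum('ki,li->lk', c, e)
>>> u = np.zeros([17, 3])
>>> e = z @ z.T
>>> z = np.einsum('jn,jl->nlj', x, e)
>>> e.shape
(3, 3)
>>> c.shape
(37, 37)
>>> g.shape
()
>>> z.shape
(37, 3, 3)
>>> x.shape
(3, 37)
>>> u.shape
(17, 3)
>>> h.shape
(37, 17)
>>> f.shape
(3, 37)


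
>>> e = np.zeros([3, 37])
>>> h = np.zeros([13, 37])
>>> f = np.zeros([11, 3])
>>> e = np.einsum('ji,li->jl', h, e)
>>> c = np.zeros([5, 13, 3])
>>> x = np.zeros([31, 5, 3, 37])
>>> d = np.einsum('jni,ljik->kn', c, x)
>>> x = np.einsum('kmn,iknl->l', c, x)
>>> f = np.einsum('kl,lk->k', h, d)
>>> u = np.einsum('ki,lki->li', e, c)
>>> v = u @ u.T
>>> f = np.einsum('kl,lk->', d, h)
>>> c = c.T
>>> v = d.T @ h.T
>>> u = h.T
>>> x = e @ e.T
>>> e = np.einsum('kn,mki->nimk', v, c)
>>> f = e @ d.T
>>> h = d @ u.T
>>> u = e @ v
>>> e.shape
(13, 5, 3, 13)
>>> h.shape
(37, 37)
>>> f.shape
(13, 5, 3, 37)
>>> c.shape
(3, 13, 5)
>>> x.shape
(13, 13)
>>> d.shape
(37, 13)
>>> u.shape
(13, 5, 3, 13)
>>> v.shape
(13, 13)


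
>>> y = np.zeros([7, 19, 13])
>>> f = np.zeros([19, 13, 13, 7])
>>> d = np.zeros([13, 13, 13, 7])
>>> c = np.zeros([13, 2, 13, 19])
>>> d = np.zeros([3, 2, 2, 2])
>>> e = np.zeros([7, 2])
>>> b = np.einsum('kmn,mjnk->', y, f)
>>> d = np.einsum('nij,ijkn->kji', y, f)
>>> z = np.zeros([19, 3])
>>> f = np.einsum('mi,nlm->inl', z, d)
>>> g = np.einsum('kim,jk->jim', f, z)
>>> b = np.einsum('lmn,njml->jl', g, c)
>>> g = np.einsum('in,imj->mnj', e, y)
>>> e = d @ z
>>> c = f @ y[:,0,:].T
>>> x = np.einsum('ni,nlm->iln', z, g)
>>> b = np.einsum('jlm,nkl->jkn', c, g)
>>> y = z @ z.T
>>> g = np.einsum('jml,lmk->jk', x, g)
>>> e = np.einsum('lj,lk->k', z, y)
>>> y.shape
(19, 19)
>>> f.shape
(3, 13, 13)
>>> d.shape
(13, 13, 19)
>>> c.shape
(3, 13, 7)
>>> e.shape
(19,)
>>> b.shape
(3, 2, 19)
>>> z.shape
(19, 3)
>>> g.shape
(3, 13)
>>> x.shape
(3, 2, 19)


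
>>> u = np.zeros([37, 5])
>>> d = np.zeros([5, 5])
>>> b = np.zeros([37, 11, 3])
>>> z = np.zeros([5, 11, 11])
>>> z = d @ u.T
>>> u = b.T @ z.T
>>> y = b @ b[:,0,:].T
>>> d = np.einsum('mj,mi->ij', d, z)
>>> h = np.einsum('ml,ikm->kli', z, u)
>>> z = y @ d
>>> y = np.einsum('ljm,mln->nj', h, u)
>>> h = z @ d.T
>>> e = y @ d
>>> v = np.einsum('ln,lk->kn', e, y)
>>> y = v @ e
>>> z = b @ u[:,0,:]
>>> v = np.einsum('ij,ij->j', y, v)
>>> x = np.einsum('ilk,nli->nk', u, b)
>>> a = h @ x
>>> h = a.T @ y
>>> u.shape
(3, 11, 5)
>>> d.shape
(37, 5)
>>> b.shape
(37, 11, 3)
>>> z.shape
(37, 11, 5)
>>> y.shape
(37, 5)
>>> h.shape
(5, 11, 5)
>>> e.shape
(5, 5)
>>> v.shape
(5,)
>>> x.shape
(37, 5)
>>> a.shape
(37, 11, 5)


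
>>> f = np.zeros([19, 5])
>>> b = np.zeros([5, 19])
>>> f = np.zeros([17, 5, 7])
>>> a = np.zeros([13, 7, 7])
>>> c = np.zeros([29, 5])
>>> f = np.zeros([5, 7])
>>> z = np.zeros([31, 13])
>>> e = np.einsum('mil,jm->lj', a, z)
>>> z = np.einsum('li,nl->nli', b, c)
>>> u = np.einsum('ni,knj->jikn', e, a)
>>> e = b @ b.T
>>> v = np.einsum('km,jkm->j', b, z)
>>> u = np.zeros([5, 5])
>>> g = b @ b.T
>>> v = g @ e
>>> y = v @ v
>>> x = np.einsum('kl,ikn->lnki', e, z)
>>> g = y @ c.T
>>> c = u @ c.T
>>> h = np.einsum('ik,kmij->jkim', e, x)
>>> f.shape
(5, 7)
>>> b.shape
(5, 19)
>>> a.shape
(13, 7, 7)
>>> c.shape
(5, 29)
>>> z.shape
(29, 5, 19)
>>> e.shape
(5, 5)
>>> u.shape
(5, 5)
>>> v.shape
(5, 5)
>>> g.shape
(5, 29)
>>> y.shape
(5, 5)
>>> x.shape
(5, 19, 5, 29)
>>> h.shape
(29, 5, 5, 19)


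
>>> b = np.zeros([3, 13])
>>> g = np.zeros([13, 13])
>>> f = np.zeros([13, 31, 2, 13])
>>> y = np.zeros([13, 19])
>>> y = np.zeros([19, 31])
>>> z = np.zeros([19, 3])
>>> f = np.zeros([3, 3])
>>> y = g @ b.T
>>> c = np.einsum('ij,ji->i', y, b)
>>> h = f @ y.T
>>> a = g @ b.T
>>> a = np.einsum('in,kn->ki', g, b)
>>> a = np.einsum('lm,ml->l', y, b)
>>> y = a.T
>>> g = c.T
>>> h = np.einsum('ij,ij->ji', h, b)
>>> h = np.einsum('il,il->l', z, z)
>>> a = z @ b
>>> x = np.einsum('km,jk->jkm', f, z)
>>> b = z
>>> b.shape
(19, 3)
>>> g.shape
(13,)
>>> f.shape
(3, 3)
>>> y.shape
(13,)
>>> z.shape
(19, 3)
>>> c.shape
(13,)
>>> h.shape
(3,)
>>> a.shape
(19, 13)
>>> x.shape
(19, 3, 3)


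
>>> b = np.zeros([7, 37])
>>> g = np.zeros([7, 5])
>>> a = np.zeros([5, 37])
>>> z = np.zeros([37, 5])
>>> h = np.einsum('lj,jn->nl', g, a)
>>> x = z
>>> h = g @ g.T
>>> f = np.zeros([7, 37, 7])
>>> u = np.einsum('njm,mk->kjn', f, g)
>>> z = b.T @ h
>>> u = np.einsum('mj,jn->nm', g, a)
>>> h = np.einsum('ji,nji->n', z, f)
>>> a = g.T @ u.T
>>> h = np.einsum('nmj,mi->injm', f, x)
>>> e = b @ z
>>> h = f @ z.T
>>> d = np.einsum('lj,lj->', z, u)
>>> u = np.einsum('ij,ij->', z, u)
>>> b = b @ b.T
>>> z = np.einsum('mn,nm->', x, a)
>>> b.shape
(7, 7)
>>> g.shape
(7, 5)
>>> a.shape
(5, 37)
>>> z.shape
()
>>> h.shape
(7, 37, 37)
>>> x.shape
(37, 5)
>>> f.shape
(7, 37, 7)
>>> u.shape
()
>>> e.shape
(7, 7)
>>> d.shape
()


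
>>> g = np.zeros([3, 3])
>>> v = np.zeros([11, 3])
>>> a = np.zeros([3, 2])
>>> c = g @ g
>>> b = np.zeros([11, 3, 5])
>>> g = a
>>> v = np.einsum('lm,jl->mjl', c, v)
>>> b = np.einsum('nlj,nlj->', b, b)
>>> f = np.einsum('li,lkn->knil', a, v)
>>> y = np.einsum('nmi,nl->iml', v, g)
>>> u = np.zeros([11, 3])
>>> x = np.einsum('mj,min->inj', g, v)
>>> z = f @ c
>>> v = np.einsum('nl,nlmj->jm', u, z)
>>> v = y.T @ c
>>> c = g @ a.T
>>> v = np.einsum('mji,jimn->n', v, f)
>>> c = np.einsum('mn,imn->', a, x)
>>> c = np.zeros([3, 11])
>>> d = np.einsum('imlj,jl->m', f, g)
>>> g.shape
(3, 2)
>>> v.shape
(3,)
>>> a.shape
(3, 2)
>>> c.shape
(3, 11)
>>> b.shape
()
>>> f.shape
(11, 3, 2, 3)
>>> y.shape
(3, 11, 2)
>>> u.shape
(11, 3)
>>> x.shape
(11, 3, 2)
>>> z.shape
(11, 3, 2, 3)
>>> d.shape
(3,)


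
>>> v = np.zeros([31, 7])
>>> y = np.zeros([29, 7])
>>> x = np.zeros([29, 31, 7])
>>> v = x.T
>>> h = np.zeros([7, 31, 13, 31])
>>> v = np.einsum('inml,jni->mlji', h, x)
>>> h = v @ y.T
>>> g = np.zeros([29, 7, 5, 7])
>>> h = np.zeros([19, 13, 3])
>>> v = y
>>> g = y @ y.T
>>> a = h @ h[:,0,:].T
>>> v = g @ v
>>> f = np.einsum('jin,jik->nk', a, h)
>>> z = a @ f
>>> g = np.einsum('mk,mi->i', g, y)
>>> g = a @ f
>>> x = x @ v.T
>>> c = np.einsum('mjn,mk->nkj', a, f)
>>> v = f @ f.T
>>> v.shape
(19, 19)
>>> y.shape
(29, 7)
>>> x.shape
(29, 31, 29)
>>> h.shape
(19, 13, 3)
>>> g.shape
(19, 13, 3)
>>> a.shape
(19, 13, 19)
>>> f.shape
(19, 3)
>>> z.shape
(19, 13, 3)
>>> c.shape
(19, 3, 13)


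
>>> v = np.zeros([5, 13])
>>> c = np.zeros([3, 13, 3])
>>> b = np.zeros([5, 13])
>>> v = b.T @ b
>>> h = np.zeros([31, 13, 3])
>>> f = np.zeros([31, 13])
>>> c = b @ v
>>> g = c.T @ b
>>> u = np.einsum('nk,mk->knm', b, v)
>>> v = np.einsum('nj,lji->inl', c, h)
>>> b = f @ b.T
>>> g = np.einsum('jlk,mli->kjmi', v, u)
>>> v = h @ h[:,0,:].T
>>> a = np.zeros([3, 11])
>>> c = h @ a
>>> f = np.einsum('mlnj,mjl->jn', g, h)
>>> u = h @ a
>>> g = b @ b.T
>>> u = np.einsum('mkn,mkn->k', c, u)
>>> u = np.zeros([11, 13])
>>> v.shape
(31, 13, 31)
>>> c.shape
(31, 13, 11)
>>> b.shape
(31, 5)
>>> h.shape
(31, 13, 3)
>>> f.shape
(13, 13)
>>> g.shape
(31, 31)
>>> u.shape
(11, 13)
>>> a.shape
(3, 11)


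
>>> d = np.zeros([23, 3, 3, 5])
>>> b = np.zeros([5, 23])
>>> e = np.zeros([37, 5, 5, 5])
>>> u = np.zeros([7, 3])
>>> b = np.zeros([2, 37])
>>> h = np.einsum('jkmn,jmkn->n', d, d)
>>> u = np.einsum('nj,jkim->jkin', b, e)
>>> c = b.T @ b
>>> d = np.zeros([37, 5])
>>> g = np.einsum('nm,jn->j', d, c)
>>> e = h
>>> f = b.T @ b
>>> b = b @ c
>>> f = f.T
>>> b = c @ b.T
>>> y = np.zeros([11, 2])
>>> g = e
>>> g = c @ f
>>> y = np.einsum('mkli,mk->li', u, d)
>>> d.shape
(37, 5)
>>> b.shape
(37, 2)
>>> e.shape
(5,)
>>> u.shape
(37, 5, 5, 2)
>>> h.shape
(5,)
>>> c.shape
(37, 37)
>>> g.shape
(37, 37)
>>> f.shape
(37, 37)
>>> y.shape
(5, 2)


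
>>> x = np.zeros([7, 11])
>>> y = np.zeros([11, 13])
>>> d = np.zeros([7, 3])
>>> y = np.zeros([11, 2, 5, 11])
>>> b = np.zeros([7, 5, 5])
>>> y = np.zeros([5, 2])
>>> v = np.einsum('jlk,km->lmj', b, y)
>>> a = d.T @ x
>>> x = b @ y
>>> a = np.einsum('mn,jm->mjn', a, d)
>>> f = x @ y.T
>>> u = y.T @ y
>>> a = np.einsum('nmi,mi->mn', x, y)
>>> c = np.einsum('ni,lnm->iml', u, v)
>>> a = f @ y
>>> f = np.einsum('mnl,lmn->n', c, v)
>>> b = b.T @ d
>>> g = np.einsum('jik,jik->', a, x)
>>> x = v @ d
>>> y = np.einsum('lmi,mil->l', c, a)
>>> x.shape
(5, 2, 3)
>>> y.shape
(2,)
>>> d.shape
(7, 3)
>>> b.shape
(5, 5, 3)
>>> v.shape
(5, 2, 7)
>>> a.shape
(7, 5, 2)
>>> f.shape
(7,)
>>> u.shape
(2, 2)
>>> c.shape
(2, 7, 5)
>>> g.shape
()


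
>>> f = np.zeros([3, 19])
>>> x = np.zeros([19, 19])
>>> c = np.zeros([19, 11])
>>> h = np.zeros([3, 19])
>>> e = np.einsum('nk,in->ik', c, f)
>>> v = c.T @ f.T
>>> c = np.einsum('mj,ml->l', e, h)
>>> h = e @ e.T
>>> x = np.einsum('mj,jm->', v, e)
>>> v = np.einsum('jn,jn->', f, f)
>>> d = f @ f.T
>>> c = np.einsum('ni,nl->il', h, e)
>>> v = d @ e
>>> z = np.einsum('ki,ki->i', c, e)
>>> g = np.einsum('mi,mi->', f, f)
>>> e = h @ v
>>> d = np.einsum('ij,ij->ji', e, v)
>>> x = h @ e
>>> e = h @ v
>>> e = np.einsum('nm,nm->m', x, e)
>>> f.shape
(3, 19)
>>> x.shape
(3, 11)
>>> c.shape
(3, 11)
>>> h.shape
(3, 3)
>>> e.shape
(11,)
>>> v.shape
(3, 11)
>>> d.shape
(11, 3)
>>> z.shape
(11,)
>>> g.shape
()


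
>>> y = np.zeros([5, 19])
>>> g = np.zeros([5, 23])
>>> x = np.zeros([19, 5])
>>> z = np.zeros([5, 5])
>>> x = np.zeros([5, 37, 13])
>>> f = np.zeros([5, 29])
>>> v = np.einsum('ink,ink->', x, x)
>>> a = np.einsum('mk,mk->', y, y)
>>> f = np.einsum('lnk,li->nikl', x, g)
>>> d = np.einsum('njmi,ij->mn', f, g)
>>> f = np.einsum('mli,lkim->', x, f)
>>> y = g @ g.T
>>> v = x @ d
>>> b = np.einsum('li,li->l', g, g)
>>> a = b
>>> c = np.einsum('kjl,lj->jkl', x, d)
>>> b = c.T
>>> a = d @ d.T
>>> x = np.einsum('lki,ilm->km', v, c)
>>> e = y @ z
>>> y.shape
(5, 5)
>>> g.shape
(5, 23)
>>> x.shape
(37, 13)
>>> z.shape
(5, 5)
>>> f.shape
()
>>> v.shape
(5, 37, 37)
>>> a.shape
(13, 13)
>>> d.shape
(13, 37)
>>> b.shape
(13, 5, 37)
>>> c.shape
(37, 5, 13)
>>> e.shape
(5, 5)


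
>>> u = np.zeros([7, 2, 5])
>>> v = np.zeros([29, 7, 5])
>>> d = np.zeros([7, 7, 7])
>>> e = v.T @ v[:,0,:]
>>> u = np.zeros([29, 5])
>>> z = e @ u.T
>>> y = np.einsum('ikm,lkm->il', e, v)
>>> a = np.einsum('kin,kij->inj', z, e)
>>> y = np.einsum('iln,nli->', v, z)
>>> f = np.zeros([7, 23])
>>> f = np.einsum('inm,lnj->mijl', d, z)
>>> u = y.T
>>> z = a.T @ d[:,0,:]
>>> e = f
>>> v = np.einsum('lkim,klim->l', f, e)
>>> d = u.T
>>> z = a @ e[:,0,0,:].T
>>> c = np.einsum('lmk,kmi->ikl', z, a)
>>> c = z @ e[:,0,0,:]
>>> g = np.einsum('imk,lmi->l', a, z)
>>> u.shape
()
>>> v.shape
(7,)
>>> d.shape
()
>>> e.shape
(7, 7, 29, 5)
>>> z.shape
(7, 29, 7)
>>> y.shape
()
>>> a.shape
(7, 29, 5)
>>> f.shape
(7, 7, 29, 5)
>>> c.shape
(7, 29, 5)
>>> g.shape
(7,)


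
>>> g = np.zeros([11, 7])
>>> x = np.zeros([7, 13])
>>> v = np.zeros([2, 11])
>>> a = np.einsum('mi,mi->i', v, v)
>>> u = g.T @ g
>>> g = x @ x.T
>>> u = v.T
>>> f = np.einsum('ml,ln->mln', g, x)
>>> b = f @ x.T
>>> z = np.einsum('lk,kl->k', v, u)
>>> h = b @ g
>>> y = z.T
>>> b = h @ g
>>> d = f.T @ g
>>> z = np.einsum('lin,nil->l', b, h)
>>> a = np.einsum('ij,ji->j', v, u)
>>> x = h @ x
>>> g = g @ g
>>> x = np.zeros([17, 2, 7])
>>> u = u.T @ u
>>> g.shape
(7, 7)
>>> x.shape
(17, 2, 7)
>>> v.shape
(2, 11)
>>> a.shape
(11,)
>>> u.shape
(2, 2)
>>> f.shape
(7, 7, 13)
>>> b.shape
(7, 7, 7)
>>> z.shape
(7,)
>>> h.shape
(7, 7, 7)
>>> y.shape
(11,)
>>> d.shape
(13, 7, 7)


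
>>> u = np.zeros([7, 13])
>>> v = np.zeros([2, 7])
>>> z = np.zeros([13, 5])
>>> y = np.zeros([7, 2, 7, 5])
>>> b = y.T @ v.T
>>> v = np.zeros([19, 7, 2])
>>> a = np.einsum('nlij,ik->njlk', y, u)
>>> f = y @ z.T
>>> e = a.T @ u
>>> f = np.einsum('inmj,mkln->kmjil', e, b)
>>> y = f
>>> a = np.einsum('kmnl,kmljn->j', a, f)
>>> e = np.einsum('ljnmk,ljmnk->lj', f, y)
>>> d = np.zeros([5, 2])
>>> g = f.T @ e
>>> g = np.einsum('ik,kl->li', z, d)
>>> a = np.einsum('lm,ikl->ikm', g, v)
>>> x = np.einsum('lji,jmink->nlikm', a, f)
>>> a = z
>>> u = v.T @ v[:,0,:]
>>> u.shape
(2, 7, 2)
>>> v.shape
(19, 7, 2)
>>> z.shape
(13, 5)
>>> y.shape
(7, 5, 13, 13, 2)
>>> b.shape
(5, 7, 2, 2)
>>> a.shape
(13, 5)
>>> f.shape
(7, 5, 13, 13, 2)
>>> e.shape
(7, 5)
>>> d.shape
(5, 2)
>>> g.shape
(2, 13)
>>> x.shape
(13, 19, 13, 2, 5)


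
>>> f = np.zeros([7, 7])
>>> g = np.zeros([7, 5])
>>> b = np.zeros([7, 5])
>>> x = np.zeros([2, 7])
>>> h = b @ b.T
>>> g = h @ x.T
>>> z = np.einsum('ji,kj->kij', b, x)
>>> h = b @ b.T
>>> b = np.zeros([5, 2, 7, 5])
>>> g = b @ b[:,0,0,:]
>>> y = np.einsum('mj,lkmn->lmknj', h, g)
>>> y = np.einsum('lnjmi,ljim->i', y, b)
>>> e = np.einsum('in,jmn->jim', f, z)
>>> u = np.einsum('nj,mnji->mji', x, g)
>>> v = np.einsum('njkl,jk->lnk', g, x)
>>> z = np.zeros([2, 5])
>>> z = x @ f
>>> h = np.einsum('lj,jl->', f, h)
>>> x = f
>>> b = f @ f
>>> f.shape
(7, 7)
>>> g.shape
(5, 2, 7, 5)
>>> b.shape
(7, 7)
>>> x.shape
(7, 7)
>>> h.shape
()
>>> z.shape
(2, 7)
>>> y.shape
(7,)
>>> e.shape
(2, 7, 5)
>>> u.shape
(5, 7, 5)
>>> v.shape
(5, 5, 7)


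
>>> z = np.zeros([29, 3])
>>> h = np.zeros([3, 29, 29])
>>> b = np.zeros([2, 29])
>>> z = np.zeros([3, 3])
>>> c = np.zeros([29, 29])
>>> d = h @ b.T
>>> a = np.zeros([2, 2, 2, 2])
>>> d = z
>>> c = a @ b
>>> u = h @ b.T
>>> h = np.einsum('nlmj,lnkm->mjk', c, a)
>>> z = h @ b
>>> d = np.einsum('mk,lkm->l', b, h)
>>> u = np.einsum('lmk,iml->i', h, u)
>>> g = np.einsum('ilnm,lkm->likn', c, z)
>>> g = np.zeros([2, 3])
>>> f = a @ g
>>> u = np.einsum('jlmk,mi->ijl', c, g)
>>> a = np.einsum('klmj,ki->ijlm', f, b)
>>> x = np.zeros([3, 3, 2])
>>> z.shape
(2, 29, 29)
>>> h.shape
(2, 29, 2)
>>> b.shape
(2, 29)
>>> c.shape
(2, 2, 2, 29)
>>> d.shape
(2,)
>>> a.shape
(29, 3, 2, 2)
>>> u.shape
(3, 2, 2)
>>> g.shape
(2, 3)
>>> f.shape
(2, 2, 2, 3)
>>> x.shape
(3, 3, 2)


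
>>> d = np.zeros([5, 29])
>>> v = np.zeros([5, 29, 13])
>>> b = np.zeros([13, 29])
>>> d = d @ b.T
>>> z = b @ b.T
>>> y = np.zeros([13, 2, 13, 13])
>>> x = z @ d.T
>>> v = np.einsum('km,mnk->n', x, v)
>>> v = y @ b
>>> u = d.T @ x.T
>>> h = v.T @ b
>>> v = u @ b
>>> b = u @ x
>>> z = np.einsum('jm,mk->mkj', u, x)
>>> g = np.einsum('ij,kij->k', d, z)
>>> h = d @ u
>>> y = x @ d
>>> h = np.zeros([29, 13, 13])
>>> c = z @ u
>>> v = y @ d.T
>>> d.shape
(5, 13)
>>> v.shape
(13, 5)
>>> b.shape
(13, 5)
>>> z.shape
(13, 5, 13)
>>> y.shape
(13, 13)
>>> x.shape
(13, 5)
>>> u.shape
(13, 13)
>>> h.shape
(29, 13, 13)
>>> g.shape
(13,)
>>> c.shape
(13, 5, 13)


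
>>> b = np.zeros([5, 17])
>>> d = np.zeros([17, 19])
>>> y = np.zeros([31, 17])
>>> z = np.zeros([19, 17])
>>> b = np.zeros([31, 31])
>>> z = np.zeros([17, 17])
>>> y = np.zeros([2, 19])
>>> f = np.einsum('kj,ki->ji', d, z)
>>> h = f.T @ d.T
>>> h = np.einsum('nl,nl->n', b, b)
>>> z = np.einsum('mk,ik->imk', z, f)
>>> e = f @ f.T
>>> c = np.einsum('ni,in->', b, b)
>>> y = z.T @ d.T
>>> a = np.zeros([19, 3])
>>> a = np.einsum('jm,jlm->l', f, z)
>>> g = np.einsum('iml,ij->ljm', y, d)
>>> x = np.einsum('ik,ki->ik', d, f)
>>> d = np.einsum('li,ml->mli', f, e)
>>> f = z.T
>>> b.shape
(31, 31)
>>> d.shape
(19, 19, 17)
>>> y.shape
(17, 17, 17)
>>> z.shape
(19, 17, 17)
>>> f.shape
(17, 17, 19)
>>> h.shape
(31,)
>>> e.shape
(19, 19)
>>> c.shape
()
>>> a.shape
(17,)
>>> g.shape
(17, 19, 17)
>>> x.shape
(17, 19)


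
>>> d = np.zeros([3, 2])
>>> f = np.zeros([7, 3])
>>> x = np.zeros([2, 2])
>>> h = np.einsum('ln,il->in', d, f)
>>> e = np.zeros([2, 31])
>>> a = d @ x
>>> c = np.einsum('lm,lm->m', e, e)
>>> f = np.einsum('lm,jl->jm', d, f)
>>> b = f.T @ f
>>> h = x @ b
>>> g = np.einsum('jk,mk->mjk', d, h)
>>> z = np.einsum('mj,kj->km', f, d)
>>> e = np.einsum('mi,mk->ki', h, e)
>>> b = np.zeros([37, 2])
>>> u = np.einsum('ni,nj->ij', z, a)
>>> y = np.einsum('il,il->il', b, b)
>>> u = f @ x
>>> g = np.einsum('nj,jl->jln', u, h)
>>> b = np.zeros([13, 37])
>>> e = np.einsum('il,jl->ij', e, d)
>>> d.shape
(3, 2)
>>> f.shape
(7, 2)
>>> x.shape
(2, 2)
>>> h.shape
(2, 2)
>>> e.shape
(31, 3)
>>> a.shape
(3, 2)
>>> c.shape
(31,)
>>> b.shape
(13, 37)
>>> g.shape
(2, 2, 7)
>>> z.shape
(3, 7)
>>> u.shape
(7, 2)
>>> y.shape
(37, 2)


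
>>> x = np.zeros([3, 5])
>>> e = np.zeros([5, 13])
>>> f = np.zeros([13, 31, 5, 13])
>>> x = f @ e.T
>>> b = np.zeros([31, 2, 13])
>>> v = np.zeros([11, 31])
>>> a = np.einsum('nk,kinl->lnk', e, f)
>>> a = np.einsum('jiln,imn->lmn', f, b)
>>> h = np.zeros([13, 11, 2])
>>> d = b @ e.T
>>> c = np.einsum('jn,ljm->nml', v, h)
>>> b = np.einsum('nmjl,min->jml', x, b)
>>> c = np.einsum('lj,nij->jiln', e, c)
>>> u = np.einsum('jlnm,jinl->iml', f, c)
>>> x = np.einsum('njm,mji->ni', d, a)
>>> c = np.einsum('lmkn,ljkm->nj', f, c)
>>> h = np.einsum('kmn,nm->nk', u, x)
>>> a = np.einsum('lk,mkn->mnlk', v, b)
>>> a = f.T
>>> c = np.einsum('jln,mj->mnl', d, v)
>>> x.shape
(31, 13)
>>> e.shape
(5, 13)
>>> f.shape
(13, 31, 5, 13)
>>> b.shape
(5, 31, 5)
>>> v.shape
(11, 31)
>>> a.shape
(13, 5, 31, 13)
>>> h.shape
(31, 2)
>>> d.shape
(31, 2, 5)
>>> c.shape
(11, 5, 2)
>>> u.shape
(2, 13, 31)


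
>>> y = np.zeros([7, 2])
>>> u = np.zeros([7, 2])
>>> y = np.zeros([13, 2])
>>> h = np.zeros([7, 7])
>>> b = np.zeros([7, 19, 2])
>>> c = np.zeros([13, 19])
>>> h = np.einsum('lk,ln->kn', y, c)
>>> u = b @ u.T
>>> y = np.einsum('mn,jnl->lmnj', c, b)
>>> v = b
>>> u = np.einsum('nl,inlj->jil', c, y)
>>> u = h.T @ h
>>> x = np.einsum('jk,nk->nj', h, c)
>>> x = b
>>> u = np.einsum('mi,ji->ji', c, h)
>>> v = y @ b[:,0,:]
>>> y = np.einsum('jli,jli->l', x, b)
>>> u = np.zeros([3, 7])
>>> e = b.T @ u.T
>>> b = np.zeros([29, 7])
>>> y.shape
(19,)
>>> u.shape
(3, 7)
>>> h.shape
(2, 19)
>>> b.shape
(29, 7)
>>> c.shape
(13, 19)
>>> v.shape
(2, 13, 19, 2)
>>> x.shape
(7, 19, 2)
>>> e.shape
(2, 19, 3)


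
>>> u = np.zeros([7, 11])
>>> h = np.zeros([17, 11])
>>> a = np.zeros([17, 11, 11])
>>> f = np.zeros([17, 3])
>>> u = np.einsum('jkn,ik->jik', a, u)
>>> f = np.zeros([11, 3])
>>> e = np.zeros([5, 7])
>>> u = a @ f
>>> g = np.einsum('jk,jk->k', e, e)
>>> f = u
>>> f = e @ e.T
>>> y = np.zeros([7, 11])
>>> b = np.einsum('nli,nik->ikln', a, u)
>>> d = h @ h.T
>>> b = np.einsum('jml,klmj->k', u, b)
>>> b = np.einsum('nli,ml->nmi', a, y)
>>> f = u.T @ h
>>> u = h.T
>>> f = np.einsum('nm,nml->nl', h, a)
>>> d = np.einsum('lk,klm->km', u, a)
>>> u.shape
(11, 17)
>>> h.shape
(17, 11)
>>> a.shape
(17, 11, 11)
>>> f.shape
(17, 11)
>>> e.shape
(5, 7)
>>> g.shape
(7,)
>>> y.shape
(7, 11)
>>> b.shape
(17, 7, 11)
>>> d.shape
(17, 11)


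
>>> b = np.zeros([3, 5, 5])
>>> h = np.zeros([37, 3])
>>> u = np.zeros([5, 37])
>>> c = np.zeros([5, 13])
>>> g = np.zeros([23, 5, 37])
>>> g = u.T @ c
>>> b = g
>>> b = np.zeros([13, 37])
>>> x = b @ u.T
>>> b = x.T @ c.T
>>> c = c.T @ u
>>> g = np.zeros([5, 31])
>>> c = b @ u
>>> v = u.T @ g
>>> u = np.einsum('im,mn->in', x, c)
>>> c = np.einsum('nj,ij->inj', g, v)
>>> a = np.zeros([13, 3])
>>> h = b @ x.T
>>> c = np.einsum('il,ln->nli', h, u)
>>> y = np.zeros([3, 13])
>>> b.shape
(5, 5)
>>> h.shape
(5, 13)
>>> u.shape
(13, 37)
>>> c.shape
(37, 13, 5)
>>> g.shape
(5, 31)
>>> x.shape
(13, 5)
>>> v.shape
(37, 31)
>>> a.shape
(13, 3)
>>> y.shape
(3, 13)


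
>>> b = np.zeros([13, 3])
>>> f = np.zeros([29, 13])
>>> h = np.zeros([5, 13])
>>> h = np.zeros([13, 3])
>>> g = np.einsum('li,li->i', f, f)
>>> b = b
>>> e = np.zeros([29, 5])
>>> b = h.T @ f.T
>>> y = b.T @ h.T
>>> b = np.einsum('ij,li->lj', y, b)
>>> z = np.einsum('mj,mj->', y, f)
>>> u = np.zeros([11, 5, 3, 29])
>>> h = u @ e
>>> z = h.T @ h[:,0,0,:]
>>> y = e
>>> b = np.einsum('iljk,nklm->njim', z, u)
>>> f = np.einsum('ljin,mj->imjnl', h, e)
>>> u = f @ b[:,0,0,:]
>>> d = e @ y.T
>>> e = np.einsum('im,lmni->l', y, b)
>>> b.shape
(11, 5, 5, 29)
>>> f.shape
(3, 29, 5, 5, 11)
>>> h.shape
(11, 5, 3, 5)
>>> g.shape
(13,)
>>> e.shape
(11,)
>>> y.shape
(29, 5)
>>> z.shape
(5, 3, 5, 5)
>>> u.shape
(3, 29, 5, 5, 29)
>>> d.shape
(29, 29)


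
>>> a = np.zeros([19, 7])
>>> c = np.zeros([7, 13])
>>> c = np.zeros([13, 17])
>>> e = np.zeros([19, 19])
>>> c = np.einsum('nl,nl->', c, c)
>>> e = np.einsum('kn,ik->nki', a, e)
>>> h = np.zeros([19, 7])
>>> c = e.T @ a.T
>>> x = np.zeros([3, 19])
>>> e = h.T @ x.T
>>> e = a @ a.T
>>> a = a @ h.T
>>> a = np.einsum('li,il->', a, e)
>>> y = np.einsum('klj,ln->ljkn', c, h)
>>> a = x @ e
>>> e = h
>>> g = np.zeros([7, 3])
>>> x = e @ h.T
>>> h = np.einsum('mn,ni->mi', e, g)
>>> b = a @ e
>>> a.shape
(3, 19)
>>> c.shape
(19, 19, 19)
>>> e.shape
(19, 7)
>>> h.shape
(19, 3)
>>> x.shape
(19, 19)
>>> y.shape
(19, 19, 19, 7)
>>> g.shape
(7, 3)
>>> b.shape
(3, 7)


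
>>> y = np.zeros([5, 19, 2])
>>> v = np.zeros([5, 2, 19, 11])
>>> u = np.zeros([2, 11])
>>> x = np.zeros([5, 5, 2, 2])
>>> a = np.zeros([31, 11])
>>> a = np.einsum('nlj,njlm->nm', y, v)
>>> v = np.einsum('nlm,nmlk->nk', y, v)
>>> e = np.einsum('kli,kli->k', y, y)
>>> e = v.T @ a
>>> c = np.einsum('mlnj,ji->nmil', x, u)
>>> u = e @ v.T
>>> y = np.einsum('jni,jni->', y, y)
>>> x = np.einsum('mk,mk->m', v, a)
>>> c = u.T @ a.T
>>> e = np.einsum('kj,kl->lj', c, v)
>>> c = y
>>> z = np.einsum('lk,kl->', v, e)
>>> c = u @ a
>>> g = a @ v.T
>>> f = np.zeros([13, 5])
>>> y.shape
()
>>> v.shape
(5, 11)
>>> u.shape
(11, 5)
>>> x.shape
(5,)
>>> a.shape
(5, 11)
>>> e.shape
(11, 5)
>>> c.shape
(11, 11)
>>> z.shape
()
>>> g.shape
(5, 5)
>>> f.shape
(13, 5)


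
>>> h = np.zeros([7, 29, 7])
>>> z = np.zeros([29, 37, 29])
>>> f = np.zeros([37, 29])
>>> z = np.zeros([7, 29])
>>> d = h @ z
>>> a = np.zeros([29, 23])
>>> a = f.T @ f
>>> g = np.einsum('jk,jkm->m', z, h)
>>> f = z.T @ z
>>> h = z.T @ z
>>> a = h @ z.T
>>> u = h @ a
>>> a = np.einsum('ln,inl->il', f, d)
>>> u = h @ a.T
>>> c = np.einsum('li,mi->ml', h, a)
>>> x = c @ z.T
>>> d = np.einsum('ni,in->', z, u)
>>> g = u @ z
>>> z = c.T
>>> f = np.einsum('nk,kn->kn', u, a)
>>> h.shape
(29, 29)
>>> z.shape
(29, 7)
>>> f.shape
(7, 29)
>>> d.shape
()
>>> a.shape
(7, 29)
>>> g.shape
(29, 29)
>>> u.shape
(29, 7)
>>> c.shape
(7, 29)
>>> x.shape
(7, 7)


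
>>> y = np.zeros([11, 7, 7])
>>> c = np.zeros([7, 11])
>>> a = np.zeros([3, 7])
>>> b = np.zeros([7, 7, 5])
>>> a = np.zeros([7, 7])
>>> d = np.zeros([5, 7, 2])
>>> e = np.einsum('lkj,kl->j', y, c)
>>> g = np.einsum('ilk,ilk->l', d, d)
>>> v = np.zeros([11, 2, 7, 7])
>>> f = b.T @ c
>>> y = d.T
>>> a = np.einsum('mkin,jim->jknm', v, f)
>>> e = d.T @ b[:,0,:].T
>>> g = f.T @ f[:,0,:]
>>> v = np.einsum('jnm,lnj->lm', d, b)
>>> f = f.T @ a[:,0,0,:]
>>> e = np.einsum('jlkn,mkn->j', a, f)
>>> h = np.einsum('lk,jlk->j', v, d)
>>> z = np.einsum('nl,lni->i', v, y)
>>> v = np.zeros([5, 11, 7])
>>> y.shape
(2, 7, 5)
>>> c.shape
(7, 11)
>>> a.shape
(5, 2, 7, 11)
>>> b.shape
(7, 7, 5)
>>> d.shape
(5, 7, 2)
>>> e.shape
(5,)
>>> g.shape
(11, 7, 11)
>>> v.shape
(5, 11, 7)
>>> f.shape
(11, 7, 11)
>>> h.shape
(5,)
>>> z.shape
(5,)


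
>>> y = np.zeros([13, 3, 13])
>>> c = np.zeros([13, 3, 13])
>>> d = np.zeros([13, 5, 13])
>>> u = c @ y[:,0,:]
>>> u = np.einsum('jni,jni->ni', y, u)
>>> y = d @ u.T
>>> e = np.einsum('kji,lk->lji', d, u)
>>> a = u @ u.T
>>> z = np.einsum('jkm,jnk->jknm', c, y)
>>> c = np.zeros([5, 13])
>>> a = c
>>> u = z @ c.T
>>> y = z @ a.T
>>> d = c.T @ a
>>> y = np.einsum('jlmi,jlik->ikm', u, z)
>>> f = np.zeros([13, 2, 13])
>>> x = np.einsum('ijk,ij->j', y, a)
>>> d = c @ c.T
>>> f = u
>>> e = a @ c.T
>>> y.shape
(5, 13, 5)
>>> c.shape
(5, 13)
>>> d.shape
(5, 5)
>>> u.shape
(13, 3, 5, 5)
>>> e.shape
(5, 5)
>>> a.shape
(5, 13)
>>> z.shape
(13, 3, 5, 13)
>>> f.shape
(13, 3, 5, 5)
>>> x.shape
(13,)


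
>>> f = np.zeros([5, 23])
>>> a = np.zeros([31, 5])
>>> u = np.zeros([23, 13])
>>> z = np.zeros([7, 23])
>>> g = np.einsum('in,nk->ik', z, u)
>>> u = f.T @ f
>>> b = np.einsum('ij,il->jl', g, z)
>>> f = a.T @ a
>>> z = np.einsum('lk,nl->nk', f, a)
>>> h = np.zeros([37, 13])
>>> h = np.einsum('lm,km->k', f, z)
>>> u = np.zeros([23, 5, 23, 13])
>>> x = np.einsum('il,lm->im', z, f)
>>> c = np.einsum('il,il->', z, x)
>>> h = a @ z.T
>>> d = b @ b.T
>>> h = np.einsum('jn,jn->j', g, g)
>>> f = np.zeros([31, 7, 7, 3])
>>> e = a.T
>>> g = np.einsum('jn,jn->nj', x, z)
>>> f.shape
(31, 7, 7, 3)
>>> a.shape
(31, 5)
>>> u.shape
(23, 5, 23, 13)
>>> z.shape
(31, 5)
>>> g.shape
(5, 31)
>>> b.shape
(13, 23)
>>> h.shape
(7,)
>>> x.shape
(31, 5)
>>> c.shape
()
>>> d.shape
(13, 13)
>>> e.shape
(5, 31)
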